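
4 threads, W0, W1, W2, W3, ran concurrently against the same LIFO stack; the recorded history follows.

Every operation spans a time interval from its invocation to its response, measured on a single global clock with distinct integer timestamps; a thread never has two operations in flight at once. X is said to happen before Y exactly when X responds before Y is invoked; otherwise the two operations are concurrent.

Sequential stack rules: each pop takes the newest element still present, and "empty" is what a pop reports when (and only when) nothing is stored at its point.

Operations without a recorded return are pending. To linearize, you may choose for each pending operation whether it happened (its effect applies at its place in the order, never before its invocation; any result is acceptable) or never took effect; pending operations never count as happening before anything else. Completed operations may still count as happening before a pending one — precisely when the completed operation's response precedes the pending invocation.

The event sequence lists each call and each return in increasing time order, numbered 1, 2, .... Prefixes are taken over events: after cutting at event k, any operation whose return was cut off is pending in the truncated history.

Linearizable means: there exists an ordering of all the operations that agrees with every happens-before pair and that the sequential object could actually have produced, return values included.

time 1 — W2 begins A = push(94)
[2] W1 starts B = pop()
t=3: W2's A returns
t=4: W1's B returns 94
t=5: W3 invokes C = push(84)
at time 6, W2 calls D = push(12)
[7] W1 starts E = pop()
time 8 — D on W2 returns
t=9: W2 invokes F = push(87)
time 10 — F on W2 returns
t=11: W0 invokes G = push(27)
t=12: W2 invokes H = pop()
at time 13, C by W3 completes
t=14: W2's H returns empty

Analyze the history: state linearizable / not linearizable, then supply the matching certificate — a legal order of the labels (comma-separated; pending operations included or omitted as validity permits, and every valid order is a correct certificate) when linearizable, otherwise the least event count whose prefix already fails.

the violation lands at event 14, H's response at time 14: events 1..13 linearize, events 1..14 do not
every one of the 8 real-time-consistent orders over 6 completed LIFO stack ops fails the sequential spec
include/drop combinations of the 2 pending operations (E, G) were all tried; none helps
e.g. A, B, C, D, F, H (pending dropped): illegal at step 6, since H pop() → empty cannot apply there
e.g. A, B, D, C, F, H (pending dropped): illegal at step 6, since H pop() → empty cannot apply there

not linearizable — minimal violating prefix: 14 events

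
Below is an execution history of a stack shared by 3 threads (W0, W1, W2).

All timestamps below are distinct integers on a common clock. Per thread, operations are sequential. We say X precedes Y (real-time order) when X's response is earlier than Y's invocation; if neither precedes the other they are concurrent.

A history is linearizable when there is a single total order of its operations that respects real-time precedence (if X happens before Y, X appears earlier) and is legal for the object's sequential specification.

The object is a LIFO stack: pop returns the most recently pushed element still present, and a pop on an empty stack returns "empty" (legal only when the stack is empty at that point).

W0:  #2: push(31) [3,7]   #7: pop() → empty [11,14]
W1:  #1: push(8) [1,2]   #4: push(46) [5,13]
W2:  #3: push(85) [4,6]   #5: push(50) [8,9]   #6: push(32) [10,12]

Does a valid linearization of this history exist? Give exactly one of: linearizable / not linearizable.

not linearizable

already the first 14 events (up to #7's response at time 14) admit no linearization; the first 13 still do
checked exhaustively: 24 real-time-consistent orders of 7 completed operations, zero legal stack replays
for example #1, #2, #3, #4, #5, #6, #7 fails at step 7: #7 pop() → empty is not legal there
for example #1, #2, #3, #4, #5, #7, #6 fails at step 6: #7 pop() → empty is not legal there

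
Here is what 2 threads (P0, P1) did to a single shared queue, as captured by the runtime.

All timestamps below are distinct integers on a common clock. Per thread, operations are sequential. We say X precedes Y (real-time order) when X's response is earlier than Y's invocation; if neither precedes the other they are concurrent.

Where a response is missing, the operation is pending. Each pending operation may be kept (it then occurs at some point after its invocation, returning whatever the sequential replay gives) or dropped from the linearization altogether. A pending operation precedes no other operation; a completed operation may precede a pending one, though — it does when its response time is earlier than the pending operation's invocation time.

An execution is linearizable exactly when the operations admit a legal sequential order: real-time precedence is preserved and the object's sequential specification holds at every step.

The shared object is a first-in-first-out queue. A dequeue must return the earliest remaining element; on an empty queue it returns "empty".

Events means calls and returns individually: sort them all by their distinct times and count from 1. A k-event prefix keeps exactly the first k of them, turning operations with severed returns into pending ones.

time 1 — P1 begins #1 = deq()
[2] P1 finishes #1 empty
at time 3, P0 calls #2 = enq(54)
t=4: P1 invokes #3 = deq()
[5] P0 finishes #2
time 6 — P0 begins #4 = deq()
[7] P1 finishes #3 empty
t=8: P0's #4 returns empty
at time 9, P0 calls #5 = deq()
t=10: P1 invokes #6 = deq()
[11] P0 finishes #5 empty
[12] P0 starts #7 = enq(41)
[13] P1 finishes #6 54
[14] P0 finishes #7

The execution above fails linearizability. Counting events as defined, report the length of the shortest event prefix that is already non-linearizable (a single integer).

8

one valid order for events 1..7 is #1, #2, #4, #3:
after step 1 (#1 deq() → empty): queue <>
after step 2 (#2 enq(54)): queue <54>
after step 3 (#4 deq() (pending, included)): queue <>
after step 4 (#3 deq() → empty): queue <>
include event 8 — #4 responding at 8 — and every candidate order breaks
sample order #1, #2, #3, #4 stalls at step 3 — #3 deq() → empty has no legal effect
sample order #1, #2, #4, #3 stalls at step 3 — #4 deq() → empty has no legal effect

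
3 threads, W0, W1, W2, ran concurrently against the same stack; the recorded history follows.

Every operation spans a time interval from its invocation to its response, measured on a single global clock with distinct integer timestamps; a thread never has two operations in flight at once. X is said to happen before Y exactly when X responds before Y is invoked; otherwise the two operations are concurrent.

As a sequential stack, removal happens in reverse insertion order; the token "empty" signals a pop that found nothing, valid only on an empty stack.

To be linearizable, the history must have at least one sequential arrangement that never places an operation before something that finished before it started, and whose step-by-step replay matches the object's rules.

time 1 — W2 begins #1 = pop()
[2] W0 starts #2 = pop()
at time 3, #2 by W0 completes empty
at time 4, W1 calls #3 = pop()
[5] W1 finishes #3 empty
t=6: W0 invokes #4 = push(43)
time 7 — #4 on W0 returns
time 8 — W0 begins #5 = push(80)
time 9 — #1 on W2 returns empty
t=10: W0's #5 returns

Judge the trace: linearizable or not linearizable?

a witness: #1, #2, #3, #4, #5
after step 1 (#1 pop() → empty): stack <>
after step 2 (#2 pop() → empty): stack <>
after step 3 (#3 pop() → empty): stack <>
after step 4 (#4 push(43)): stack <43>
after step 5 (#5 push(80)): stack <43,80>

linearizable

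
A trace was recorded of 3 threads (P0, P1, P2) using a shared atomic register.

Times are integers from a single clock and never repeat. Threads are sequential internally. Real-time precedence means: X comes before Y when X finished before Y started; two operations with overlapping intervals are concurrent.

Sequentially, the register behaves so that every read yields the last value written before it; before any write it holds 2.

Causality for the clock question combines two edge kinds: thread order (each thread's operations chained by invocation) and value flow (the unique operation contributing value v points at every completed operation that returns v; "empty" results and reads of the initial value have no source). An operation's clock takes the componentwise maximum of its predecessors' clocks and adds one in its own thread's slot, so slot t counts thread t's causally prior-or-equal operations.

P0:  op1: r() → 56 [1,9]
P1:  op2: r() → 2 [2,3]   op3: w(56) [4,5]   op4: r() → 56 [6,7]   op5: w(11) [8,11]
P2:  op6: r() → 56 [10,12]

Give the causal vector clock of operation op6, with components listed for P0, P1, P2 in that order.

(0, 2, 1)

op2, invoked 2, has no incoming edges; only P1's bump applies → (0, 1, 0)
op3, invoked 4, takes VC(op2)=(0, 1, 0) under max, adds 1 for P1 → (0, 2, 0)
op6, invoked 10, takes VC(op3)=(0, 2, 0) under max, adds 1 for P2 → (0, 2, 1)
op4, invoked 6, takes VC(op3)=(0, 2, 0) under max, adds 1 for P1 → (0, 3, 0)
op1, invoked 1, takes VC(op3)=(0, 2, 0) under max, adds 1 for P0 → (1, 2, 0)
op5, invoked 8, takes VC(op4)=(0, 3, 0) under max, adds 1 for P1 → (0, 4, 0)
target: VC(op6) = (0, 2, 1)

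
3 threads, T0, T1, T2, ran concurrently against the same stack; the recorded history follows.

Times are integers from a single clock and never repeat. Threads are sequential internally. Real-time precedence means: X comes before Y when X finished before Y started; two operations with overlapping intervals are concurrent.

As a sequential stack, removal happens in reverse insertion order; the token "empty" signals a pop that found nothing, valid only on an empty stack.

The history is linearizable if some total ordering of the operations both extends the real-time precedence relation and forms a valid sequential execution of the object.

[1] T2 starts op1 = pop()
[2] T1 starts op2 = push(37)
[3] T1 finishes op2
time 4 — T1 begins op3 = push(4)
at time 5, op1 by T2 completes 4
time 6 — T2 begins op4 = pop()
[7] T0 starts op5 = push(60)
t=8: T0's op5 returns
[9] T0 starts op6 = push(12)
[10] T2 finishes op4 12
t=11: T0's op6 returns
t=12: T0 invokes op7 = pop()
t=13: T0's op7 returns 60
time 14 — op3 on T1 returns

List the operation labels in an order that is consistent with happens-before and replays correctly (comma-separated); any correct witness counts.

op2, op3, op1, op5, op6, op4, op7

after step 1 (op2 push(37)): stack <37>
after step 2 (op3 push(4)): stack <37,4>
after step 3 (op1 pop() → 4): stack <37>
after step 4 (op5 push(60)): stack <37,60>
after step 5 (op6 push(12)): stack <37,60,12>
after step 6 (op4 pop() → 12): stack <37,60>
after step 7 (op7 pop() → 60): stack <37>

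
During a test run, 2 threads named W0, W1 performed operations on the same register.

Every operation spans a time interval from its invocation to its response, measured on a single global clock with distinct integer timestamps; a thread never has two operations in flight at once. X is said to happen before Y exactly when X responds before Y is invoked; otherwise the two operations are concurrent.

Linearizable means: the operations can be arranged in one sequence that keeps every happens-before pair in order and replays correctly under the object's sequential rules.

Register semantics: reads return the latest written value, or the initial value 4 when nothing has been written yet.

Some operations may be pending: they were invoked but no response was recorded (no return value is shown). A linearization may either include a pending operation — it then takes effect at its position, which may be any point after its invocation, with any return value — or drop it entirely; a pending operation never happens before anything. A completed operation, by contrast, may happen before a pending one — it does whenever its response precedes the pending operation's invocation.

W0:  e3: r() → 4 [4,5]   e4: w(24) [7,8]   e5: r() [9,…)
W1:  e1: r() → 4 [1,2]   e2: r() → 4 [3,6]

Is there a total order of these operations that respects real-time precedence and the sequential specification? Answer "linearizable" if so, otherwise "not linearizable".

witness order: e1, e2, e3, e4
after step 1 (e1 r() → 4): value 4
after step 2 (e2 r() → 4): value 4
after step 3 (e3 r() → 4): value 4
after step 4 (e4 w(24)): value 24

linearizable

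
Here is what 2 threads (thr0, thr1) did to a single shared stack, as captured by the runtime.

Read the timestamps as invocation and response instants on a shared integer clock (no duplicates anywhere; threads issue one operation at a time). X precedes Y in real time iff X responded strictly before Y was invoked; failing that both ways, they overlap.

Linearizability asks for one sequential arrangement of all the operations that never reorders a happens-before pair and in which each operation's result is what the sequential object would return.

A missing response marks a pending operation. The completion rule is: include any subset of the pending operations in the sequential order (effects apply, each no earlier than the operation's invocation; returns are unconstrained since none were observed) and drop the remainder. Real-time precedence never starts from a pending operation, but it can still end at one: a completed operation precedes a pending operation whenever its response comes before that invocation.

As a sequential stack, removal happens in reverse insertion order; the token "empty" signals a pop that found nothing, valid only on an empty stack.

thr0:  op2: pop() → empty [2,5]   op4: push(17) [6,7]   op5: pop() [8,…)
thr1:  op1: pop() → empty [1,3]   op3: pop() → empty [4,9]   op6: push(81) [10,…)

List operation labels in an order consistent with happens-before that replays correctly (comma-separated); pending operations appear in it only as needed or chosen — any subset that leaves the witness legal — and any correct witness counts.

op1, op2, op3, op4

after step 1 (op1 pop() → empty): stack <>
after step 2 (op2 pop() → empty): stack <>
after step 3 (op3 pop() → empty): stack <>
after step 4 (op4 push(17)): stack <17>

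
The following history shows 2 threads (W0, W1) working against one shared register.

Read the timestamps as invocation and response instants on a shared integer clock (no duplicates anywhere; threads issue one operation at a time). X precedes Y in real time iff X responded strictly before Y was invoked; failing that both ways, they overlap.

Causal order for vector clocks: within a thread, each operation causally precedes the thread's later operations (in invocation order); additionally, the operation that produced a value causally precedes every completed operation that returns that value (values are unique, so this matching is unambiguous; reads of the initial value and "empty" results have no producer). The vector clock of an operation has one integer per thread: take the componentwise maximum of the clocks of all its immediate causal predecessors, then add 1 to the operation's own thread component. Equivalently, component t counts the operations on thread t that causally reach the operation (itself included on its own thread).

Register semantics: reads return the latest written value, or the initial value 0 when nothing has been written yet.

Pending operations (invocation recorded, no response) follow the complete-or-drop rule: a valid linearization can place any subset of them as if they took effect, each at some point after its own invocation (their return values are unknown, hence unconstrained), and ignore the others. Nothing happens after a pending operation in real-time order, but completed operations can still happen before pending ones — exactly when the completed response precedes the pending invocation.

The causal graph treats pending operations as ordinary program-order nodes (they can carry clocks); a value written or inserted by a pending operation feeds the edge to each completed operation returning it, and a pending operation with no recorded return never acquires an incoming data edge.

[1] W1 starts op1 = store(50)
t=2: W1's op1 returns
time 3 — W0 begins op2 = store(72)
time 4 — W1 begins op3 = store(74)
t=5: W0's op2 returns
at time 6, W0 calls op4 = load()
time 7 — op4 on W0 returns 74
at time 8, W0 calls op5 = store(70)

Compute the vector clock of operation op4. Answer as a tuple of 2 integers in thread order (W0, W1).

root op op1, invoked 1: fresh clock plus W1's own tick → (0, 1)
root op op2, invoked 3: fresh clock plus W0's own tick → (1, 0)
op3, invoked 4, takes VC(op1)=(0, 1) under max, adds 1 for W1 → (0, 2)
op4, invoked 6, takes VC(op2)=(1, 0), VC(op3)=(0, 2) under max, adds 1 for W0 → (2, 2)
op5, invoked 8, takes VC(op4)=(2, 2) under max, adds 1 for W0 → (3, 2)
target: VC(op4) = (2, 2)

(2, 2)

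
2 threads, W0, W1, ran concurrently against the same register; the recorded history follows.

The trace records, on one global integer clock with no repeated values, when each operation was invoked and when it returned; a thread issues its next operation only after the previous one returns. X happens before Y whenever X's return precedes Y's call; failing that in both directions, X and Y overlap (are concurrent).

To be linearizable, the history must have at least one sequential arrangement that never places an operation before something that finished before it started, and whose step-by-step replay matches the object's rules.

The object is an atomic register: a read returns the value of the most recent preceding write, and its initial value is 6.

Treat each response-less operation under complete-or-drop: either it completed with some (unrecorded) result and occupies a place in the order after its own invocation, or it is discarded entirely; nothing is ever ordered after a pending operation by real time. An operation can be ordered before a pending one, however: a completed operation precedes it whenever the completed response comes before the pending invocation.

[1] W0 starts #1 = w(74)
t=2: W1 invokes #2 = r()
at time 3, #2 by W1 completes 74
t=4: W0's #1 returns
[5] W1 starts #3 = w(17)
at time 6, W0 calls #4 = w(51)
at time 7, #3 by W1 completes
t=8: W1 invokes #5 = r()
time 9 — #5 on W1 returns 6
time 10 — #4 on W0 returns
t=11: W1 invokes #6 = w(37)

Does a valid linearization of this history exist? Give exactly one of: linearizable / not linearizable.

not linearizable

the violation lands at event 9, #5's response at time 9: events 1..8 linearize, events 1..9 do not
checked exhaustively: 2 real-time-consistent orders of 4 completed operations, zero legal register replays
completion choices over the 1 pending operation (#4) were checked; none helps
sample order #1, #2, #3, #5 (pending dropped) stalls at step 4 — #5 r() → 6 has no legal effect
sample order #2, #1, #3, #5 (pending dropped) stalls at step 1 — #2 r() → 74 has no legal effect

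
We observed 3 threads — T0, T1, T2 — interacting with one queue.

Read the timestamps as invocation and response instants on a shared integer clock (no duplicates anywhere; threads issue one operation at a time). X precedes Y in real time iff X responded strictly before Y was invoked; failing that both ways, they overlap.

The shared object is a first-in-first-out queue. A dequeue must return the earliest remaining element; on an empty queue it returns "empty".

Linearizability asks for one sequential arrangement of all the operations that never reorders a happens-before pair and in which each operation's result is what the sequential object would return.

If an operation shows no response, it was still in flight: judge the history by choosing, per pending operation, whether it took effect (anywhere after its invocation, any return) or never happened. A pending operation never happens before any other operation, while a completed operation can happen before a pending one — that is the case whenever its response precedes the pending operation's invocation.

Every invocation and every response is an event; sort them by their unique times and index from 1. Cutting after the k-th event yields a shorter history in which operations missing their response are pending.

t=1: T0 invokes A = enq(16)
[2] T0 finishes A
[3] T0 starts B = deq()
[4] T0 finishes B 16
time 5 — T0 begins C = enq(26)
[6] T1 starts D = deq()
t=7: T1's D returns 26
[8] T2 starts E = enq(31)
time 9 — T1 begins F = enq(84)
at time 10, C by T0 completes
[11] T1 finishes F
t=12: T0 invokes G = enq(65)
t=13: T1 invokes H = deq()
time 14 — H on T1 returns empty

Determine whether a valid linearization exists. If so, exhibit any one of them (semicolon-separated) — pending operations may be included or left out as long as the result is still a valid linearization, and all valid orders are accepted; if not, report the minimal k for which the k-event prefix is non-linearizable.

not linearizable — minimal violating prefix: 14 events

the violation lands at event 14, H's response at time 14: events 1..13 linearize, events 1..14 do not
all 3 real-time-respecting orders fail — 6 completed queue operations, no legal replay
include/drop combinations of the 2 pending operations (E, G) were all tried; none helps
one such order, A, B, C, D, F, H (pending dropped), breaks at step 6 where H deq() → empty is illegal
one such order, A, B, D, C, F, H (pending dropped), breaks at step 3 where D deq() → 26 is illegal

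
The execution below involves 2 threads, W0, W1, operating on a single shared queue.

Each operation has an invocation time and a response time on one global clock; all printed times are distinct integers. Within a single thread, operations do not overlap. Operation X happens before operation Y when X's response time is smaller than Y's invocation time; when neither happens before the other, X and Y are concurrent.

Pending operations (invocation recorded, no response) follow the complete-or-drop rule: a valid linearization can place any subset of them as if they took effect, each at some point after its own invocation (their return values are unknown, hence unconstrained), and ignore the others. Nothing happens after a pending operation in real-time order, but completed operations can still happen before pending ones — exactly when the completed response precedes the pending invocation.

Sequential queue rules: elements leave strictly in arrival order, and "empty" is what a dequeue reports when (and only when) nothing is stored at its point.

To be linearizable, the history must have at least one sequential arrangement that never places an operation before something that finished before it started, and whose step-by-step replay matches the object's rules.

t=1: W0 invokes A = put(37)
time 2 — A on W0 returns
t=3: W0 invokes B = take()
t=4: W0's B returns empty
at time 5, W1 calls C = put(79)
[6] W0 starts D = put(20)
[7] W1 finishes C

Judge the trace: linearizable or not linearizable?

not linearizable

already the first 4 events (up to B's response at time 4) admit no linearization; the first 3 still do
the completed operations (2 total) allow one real-time order; the queue replay rejects it
sample order A, B stalls at step 2 — B take() → empty has no legal effect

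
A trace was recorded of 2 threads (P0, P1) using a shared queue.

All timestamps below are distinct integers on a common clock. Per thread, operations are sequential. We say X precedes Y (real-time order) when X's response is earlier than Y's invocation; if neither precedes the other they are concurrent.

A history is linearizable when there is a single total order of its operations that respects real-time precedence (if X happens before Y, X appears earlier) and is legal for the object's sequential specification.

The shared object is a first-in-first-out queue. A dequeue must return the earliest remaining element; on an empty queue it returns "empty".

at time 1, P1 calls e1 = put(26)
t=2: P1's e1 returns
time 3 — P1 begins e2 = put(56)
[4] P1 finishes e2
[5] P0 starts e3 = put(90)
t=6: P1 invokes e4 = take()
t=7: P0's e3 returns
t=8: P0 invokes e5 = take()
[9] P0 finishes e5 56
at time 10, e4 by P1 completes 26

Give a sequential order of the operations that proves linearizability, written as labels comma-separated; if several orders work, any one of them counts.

step 1: e1 put(26) — queue <26>
step 2: e2 put(56) — queue <26,56>
step 3: e3 put(90) — queue <26,56,90>
step 4: e4 take() → 26 — queue <56,90>
step 5: e5 take() → 56 — queue <90>

e1, e2, e3, e4, e5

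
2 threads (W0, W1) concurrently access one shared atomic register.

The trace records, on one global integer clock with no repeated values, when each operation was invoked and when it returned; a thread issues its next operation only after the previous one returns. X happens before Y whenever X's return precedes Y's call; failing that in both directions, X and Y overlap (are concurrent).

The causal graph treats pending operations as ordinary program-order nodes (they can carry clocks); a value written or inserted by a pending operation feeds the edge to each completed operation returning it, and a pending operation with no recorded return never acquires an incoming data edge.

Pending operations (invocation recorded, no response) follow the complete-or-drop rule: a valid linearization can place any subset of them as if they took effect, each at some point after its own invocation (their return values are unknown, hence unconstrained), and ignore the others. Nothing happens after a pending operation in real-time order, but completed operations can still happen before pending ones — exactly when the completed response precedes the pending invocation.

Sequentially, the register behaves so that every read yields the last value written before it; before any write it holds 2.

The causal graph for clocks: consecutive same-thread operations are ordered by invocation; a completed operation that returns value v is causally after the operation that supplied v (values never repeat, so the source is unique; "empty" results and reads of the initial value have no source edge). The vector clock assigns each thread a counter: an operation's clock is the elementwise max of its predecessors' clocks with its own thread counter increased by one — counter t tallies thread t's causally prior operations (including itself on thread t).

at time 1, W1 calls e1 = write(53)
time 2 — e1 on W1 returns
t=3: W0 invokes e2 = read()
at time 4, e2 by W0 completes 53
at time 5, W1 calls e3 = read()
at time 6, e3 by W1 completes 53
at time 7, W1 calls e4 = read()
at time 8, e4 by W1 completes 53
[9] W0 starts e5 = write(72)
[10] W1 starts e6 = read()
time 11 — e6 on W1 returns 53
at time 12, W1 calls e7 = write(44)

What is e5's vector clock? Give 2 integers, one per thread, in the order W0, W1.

e1, invoked 1, has no incoming edges; only W1's bump applies → (0, 1)
merge at e3 (invoked 5): VC(e1)=(0, 1), own-thread bump on W1 → (0, 2)
merge at e2 (invoked 3): VC(e1)=(0, 1), own-thread bump on W0 → (1, 1)
merge at e4 (invoked 7): VC(e1)=(0, 1), VC(e3)=(0, 2), own-thread bump on W1 → (0, 3)
merge at e5 (invoked 9): VC(e2)=(1, 1), own-thread bump on W0 → (2, 1)
merge at e6 (invoked 10): VC(e1)=(0, 1), VC(e4)=(0, 3), own-thread bump on W1 → (0, 4)
merge at e7 (invoked 12): VC(e6)=(0, 4), own-thread bump on W1 → (0, 5)
target: VC(e5) = (2, 1)

(2, 1)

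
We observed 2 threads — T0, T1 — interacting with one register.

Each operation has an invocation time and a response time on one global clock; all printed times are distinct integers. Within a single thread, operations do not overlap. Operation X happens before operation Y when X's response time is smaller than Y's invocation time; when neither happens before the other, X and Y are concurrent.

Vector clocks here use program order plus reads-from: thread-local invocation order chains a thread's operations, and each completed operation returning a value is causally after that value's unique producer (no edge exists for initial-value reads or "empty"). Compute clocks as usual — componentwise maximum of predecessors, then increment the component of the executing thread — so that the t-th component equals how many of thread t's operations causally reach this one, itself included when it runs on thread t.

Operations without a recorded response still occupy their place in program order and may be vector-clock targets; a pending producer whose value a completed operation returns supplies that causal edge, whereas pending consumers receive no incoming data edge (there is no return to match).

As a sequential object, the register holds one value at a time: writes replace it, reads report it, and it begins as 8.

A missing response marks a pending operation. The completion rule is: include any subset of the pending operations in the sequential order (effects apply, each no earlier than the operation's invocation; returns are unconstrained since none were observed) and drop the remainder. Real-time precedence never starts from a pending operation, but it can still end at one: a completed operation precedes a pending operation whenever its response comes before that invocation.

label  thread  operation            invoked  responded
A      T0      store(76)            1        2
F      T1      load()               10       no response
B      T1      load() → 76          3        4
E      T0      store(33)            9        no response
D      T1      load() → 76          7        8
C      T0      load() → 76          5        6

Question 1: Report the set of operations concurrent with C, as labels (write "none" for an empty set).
none

C runs from 5 to 6; window-overlapping ops are concurrent
A [1,2]: before
B [3,4]: before
D [7,8]: after
E [9,…): after
F [10,…): after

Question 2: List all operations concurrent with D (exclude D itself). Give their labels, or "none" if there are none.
none

concurrent with D ([7,8]): every op whose interval crosses 7..8
A [1,2]: before
B [3,4]: before
C [5,6]: before
E [9,…): after
F [10,…): after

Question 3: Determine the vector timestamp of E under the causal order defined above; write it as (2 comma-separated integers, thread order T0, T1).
(3, 0)

no predecessors for A (invoked 1): T0 increments from zero → (1, 0)
from VC(A)=(1, 0), B (invoked 3) maxes components and bumps T1 → (1, 1)
from VC(A)=(1, 0), C (invoked 5) maxes components and bumps T0 → (2, 0)
from VC(A)=(1, 0), VC(B)=(1, 1), D (invoked 7) maxes components and bumps T1 → (1, 2)
from VC(C)=(2, 0), E (invoked 9) maxes components and bumps T0 → (3, 0)
from VC(D)=(1, 2), F (invoked 10) maxes components and bumps T1 → (1, 3)
target: VC(E) = (3, 0)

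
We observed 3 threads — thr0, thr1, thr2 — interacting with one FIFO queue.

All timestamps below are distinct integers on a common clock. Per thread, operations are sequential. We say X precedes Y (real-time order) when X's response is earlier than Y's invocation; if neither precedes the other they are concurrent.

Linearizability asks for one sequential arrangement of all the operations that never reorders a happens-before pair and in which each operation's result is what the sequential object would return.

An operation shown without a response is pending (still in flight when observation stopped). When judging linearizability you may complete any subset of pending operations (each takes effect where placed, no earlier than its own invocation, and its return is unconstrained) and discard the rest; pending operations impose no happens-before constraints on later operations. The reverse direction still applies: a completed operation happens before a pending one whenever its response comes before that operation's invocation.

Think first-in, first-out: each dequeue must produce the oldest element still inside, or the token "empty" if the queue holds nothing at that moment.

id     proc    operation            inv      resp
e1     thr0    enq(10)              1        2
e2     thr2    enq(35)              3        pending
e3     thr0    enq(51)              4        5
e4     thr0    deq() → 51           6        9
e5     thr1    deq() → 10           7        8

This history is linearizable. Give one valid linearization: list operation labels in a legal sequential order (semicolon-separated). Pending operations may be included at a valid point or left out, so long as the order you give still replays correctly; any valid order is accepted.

e1; e3; e2; e5; e4

step 1: e1 enq(10) — queue <10>
step 2: e3 enq(51) — queue <10,51>
step 3: e2 enq(35) (pending, included) — queue <10,51,35>
step 4: e5 deq() → 10 — queue <51,35>
step 5: e4 deq() → 51 — queue <35>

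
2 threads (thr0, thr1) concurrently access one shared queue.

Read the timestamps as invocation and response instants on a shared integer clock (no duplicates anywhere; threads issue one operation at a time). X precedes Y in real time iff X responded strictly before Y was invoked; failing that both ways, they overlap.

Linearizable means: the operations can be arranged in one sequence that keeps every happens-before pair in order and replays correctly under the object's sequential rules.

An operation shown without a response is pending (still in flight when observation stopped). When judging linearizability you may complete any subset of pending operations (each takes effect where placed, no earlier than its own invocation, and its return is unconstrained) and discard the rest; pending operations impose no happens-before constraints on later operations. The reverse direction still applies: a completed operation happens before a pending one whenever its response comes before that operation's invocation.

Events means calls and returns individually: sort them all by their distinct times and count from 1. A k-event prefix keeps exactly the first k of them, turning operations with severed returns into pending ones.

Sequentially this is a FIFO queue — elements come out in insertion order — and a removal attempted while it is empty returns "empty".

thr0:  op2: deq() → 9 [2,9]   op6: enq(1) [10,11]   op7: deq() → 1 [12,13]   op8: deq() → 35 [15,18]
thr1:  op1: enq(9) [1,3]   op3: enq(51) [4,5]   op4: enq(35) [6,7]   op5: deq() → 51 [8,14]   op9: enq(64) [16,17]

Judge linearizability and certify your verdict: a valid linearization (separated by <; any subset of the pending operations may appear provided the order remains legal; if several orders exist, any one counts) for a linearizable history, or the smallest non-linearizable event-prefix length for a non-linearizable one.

not linearizable — minimal violating prefix: 13 events

the violation lands at event 13, op7's response at time 13: events 1..12 linearize, events 1..13 do not
real-time-consistent orders of the 6 completed operations: 4 — all fail the queue replay
include/drop combinations of the 1 pending operation (op5) were all tried; none helps
one such order, op1, op2, op3, op4, op6, op7 (pending dropped), breaks at step 6 where op7 deq() → 1 is illegal
one such order, op1, op3, op2, op4, op6, op7 (pending dropped), breaks at step 6 where op7 deq() → 1 is illegal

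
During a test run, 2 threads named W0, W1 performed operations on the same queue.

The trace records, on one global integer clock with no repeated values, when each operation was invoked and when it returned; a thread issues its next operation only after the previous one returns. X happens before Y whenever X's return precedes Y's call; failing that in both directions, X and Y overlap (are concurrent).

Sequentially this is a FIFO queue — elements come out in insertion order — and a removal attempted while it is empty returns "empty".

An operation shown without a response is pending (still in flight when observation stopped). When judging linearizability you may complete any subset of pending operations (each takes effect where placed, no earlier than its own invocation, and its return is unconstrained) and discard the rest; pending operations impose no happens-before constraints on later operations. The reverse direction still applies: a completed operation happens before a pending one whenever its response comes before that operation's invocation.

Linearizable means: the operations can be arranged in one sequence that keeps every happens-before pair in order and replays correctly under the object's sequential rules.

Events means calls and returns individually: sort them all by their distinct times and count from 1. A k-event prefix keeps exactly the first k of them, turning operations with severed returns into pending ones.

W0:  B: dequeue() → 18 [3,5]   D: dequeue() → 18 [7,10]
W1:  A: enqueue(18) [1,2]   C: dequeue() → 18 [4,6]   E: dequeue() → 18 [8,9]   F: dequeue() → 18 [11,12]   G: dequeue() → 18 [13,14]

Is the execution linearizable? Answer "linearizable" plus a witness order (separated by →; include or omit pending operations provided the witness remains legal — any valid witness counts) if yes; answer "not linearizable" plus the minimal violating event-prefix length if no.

through event 5 a valid linearization exists; event 6 (C responding at time 6) ends that
3 completed operations, 2 real-time-consistent orders — every queue replay fails
sample order A, B, C stalls at step 3 — C dequeue() → 18 has no legal effect
sample order A, C, B stalls at step 3 — B dequeue() → 18 has no legal effect

not linearizable — minimal violating prefix: 6 events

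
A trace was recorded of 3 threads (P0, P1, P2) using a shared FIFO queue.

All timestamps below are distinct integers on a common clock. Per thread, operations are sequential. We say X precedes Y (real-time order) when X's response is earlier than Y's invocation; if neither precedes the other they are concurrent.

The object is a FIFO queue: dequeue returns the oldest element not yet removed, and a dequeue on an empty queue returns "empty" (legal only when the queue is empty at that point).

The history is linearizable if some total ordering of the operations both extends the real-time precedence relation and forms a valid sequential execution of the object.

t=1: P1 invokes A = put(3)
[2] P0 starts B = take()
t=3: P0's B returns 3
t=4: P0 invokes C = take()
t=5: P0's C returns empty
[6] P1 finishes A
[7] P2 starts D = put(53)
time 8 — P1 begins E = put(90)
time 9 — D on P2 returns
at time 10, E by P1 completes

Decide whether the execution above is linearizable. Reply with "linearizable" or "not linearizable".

linearizable

one valid linearization: A, B, C, D, E
1. A put(3), leaving queue <3>
2. B take() → 3, leaving queue <>
3. C take() → empty, leaving queue <>
4. D put(53), leaving queue <53>
5. E put(90), leaving queue <53,90>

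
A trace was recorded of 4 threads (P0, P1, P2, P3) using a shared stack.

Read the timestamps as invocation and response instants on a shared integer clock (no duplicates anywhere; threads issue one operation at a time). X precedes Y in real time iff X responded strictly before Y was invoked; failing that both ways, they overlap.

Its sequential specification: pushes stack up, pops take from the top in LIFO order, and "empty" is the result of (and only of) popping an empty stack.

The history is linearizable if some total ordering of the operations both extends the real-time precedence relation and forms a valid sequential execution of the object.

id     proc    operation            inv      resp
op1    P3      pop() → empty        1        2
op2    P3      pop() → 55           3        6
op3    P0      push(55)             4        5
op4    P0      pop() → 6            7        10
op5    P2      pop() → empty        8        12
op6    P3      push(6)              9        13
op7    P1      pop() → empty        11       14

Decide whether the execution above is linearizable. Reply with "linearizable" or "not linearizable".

linearizable

witness order: op1, op3, op2, op5, op6, op4, op7
after step 1 (op1 pop() → empty): stack <>
after step 2 (op3 push(55)): stack <55>
after step 3 (op2 pop() → 55): stack <>
after step 4 (op5 pop() → empty): stack <>
after step 5 (op6 push(6)): stack <6>
after step 6 (op4 pop() → 6): stack <>
after step 7 (op7 pop() → empty): stack <>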